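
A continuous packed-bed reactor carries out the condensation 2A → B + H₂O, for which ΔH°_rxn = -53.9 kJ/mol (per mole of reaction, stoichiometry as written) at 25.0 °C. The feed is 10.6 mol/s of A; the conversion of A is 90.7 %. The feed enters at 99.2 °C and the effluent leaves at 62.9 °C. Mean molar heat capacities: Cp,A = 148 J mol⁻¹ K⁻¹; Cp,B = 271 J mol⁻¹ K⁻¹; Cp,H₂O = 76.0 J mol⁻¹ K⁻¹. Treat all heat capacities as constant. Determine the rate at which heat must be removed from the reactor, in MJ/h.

Extent of reaction ξ = 0.907 × 10.6 / 2 = 4.8071 mol/s
Reaction term: ξ·ΔH°_rxn = 4.8071 × -53.9 = -259.1 kJ/s
Sensible, feed 99.2→25 °C: -116.4 kJ/s
Outlet flows (mol/s): A 0.9858, B 4.8071, H₂O 4.8071
Sensible, products 25→62.9 °C: 68.749 kJ/s
Q = ΔH = -306.76 kJ/s = -306.76 kW
Heat removed = 1104.3 MJ/h

Q_out = 1100 MJ/h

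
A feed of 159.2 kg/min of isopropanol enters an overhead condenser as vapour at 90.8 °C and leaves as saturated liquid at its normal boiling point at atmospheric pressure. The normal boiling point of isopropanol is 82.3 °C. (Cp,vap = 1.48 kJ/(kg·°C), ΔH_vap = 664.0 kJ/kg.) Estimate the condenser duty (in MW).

vapour 90.8→82.3 °C: -12.58 kJ/kg
condensation at 82.3 °C: -664 kJ/kg
Δh = -12.58 + -664 = -676.58 kJ/kg
Q = ṁ·Δh = 159.2 kg/min × -676.58 kJ/kg = -107710 kJ/min
|Q| = 1795.2 kW = 1.7952 MW

Q_c = 1.80 MW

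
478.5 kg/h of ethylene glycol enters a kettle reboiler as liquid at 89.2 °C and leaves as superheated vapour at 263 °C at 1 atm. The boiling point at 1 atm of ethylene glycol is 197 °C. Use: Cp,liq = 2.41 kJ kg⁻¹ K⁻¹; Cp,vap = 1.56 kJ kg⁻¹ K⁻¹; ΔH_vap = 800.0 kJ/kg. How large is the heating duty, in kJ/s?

liquid 89.2→197 °C: 259.8 kJ/kg
vaporisation at 197 °C: 800 kJ/kg
vapour 197→263 °C: 102.96 kJ/kg
Δh = 259.8 + 800 + 102.96 = 1162.8 kJ/kg
Q = ṁ·Δh = 478.5 kg/h × 1162.8 kJ/kg = 556380 kJ/h
|Q| = 154.55 kW

Q = 155 kJ/s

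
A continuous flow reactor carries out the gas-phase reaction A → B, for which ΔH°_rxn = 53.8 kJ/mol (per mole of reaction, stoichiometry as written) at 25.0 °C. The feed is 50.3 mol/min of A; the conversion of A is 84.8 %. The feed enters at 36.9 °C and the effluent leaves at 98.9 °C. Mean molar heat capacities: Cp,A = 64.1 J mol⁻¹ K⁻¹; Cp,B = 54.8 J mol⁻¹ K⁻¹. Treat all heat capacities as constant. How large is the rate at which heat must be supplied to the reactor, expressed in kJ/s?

Extent of reaction ξ = 0.848 × 50.3 = 42.654 mol/min
Reaction term: ξ·ΔH°_rxn = 42.654 × 53.8 = 2294.8 kJ/min
Sensible, feed 36.9→25 °C: -38.368 kJ/min
Outlet flows (mol/min): A 7.6456, B 42.654
Sensible, products 25→98.9 °C: 208.96 kJ/min
Q = ΔH = 2465.4 kJ/min = 41.09 kW
Heat supplied = 41.09 kJ/s

Q_in = 41.1 kJ/s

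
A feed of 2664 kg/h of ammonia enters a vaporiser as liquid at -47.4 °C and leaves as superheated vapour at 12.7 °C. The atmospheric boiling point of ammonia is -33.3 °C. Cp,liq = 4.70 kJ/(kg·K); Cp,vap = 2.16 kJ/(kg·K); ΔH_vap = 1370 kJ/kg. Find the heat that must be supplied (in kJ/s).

liquid -47.4→-33.3 °C: 66.27 kJ/kg
vaporisation at -33.3 °C: 1370 kJ/kg
vapour -33.3→12.7 °C: 99.36 kJ/kg
Δh = 66.27 + 1370 + 99.36 = 1535.6 kJ/kg
Q = ṁ·Δh = 2664 kg/h × 1535.6 kJ/kg = 4.0909e+06 kJ/h
|Q| = 1136.4 kW

Q = 1140 kJ/s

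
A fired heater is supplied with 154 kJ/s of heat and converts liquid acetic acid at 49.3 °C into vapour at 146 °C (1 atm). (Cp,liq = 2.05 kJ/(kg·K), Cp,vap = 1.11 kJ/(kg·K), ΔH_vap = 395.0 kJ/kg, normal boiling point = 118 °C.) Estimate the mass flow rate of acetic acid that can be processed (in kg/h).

ṁ = 978 kg/h

Δh = 2.05×(118−49.3) + 395.0 + 1.11×(146−118) = 566.92 kJ/kg
Q = 154 kJ/s = 154 kJ/s = 554400 kJ/h
ṁ = Q/Δh = 554400 / 566.92 = 977.92 kg/h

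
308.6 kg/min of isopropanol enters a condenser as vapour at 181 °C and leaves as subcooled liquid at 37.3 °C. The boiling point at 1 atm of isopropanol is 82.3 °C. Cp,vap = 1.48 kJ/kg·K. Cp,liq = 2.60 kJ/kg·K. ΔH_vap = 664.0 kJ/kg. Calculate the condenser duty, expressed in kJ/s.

Q_c = 4770 kJ/s

vapour 181→82.3 °C: -146.08 kJ/kg
condensation at 82.3 °C: -664 kJ/kg
liquid 82.3→37.3 °C: -117 kJ/kg
Δh = -146.08 + -664 + -117 = -927.08 kJ/kg
Q = ṁ·Δh = 308.6 kg/min × -927.08 kJ/kg = -286100 kJ/min
|Q| = 4768.3 kW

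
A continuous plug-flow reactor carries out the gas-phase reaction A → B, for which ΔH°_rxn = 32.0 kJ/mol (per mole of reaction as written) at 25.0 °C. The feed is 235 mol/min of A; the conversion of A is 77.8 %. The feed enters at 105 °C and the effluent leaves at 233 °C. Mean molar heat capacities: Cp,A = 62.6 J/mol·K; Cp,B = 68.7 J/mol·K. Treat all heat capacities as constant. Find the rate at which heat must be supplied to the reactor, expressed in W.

Extent of reaction ξ = 0.778 × 235 = 182.83 mol/min
Reaction term: ξ·ΔH°_rxn = 182.83 × 32.0 = 5850.6 kJ/min
Sensible, feed 105→25 °C: -1176.9 kJ/min
Outlet flows (mol/min): A 52.17, B 182.83
Sensible, products 25→233 °C: 3291.9 kJ/min
Q = ΔH = 7965.5 kJ/min = 132.76 kW
Heat supplied = 132760 W

Q_in = 133000 W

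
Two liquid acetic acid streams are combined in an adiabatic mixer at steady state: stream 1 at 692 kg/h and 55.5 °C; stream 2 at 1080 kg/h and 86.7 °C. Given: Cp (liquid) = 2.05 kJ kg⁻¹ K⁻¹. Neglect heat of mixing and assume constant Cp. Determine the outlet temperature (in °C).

T_out = 74.5 °C

Energy balance with Q = 0: Σ ṁᵢCp,ᵢ(T_out − Tᵢ) = 0
T_out = Σ ṁᵢCp,ᵢTᵢ / Σ ṁᵢCp,ᵢ
      = 270690 / 3632.6 = 74.516 °C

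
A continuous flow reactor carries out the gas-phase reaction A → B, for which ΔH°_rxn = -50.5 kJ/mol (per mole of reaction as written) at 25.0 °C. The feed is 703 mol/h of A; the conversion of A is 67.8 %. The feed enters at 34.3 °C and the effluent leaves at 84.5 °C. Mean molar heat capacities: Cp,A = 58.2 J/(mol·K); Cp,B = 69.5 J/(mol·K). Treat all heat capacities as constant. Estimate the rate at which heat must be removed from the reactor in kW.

Q_out = 6.03 kW

Extent of reaction ξ = 0.678 × 703 = 476.63 mol/h
Reaction term: ξ·ΔH°_rxn = 476.63 × -50.5 = -24070 kJ/h
Sensible, feed 34.3→25 °C: -380.51 kJ/h
Outlet flows (mol/h): A 226.37, B 476.63
Sensible, products 25→84.5 °C: 2754.9 kJ/h
Q = ΔH = -21696 kJ/h = -6.0266 kW
Heat removed = 6.0266 kW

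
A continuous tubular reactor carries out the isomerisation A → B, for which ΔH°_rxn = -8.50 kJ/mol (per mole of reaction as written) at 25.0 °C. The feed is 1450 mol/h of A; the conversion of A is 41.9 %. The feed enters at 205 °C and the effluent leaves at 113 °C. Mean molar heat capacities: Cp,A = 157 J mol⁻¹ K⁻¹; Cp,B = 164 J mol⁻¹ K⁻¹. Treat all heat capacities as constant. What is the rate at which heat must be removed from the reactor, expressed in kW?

Extent of reaction ξ = 0.419 × 1450 = 607.55 mol/h
Reaction term: ξ·ΔH°_rxn = 607.55 × -8.50 = -5164.2 kJ/h
Sensible, feed 205→25 °C: -40977 kJ/h
Outlet flows (mol/h): A 842.45, B 607.55
Sensible, products 25→113 °C: 20407 kJ/h
Q = ΔH = -25734 kJ/h = -7.1483 kW
Heat removed = 7.1483 kW

Q_out = 7.15 kW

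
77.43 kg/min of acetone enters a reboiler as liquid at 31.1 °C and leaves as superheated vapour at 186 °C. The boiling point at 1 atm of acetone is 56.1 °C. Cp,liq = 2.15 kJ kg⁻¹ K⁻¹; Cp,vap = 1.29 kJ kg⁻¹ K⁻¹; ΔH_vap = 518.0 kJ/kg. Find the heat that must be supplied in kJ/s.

liquid 31.1→56.1 °C: 53.75 kJ/kg
vaporisation at 56.1 °C: 518 kJ/kg
vapour 56.1→186 °C: 167.57 kJ/kg
Δh = 53.75 + 518 + 167.57 = 739.32 kJ/kg
Q = ṁ·Δh = 77.43 kg/min × 739.32 kJ/kg = 57246 kJ/min
|Q| = 954.09 kW

Q = 954 kJ/s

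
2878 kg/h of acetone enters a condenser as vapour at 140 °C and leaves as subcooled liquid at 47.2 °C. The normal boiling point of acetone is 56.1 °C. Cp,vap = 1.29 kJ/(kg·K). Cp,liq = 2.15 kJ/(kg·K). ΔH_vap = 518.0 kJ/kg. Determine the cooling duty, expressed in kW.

Q_c = 516 kW

vapour 140→56.1 °C: -108.23 kJ/kg
condensation at 56.1 °C: -518 kJ/kg
liquid 56.1→47.2 °C: -19.135 kJ/kg
Δh = -108.23 + -518 + -19.135 = -645.37 kJ/kg
Q = ṁ·Δh = 2878 kg/h × -645.37 kJ/kg = -1.8574e+06 kJ/h
|Q| = 515.93 kW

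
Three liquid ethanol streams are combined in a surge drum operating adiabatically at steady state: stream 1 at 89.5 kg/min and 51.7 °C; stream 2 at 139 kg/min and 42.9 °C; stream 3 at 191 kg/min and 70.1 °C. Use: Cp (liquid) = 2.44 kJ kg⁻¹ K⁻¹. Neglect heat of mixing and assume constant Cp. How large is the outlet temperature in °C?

Adiabatic, steady state ⇒ Σ ṁᵢCp,ᵢ(T_out − Tᵢ) = 0
T_out = Σ ṁᵢCp,ᵢTᵢ / Σ ṁᵢCp,ᵢ
      = 58510 / 1023.6 = 57.162 °C

T_out = 57.2 °C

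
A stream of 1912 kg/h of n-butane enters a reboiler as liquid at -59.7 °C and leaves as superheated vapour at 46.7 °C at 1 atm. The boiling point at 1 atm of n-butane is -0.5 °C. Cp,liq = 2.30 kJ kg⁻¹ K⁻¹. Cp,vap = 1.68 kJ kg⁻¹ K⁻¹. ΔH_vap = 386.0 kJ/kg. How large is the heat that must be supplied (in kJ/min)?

liquid -59.7→-0.5 °C: 136.16 kJ/kg
vaporisation at -0.5 °C: 386 kJ/kg
vapour -0.5→46.7 °C: 79.296 kJ/kg
Δh = 136.16 + 386 + 79.296 = 601.46 kJ/kg
Q = ṁ·Δh = 1912 kg/h × 601.46 kJ/kg = 1.15e+06 kJ/h
|Q| = 319.44 kW = 19166 kJ/min

Q = 19200 kJ/min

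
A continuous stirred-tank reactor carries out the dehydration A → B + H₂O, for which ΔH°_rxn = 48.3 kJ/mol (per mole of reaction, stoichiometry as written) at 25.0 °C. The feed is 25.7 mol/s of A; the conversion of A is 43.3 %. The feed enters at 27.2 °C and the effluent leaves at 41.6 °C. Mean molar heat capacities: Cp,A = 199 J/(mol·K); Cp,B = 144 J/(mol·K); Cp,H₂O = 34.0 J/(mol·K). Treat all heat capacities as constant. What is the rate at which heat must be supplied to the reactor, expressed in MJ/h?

Extent of reaction ξ = 0.433 × 25.7 = 11.128 mol/s
Reaction term: ξ·ΔH°_rxn = 11.128 × 48.3 = 537.49 kJ/s
Sensible, feed 27.2→25 °C: -11.251 kJ/s
Outlet flows (mol/s): A 14.572, B 11.128, H₂O 11.128
Sensible, products 25→41.6 °C: 81.018 kJ/s
Q = ΔH = 607.25 kJ/s = 607.25 kW
Heat supplied = 2186.1 MJ/h

Q_in = 2190 MJ/h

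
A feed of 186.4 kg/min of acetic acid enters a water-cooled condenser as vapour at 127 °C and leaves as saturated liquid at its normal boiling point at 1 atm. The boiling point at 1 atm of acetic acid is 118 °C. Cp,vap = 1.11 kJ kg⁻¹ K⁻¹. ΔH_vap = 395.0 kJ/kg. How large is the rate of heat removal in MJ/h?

Q_c = 4530 MJ/h

vapour 127→118 °C: -9.99 kJ/kg
condensation at 118 °C: -395 kJ/kg
Δh = -9.99 + -395 = -404.99 kJ/kg
Q = ṁ·Δh = 186.4 kg/min × -404.99 kJ/kg = -75490 kJ/min
|Q| = 1258.2 kW = 4529.4 MJ/h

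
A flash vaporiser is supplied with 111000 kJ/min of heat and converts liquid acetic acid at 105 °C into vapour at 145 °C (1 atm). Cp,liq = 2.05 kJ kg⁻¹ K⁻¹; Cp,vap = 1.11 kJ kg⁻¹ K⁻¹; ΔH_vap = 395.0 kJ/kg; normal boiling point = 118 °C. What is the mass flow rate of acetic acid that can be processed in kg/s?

Δh = 2.05×(118−105) + 395.0 + 1.11×(145−118) = 451.62 kJ/kg
Q = 111000 kJ/min = 1850 kJ/s = 1850 kJ/s
ṁ = Q/Δh = 1850 / 451.62 = 4.0964 kg/s

ṁ = 4.10 kg/s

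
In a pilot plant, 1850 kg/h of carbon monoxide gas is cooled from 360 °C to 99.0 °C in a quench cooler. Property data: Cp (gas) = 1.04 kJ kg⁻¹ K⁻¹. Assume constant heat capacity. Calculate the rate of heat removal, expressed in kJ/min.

Q = ṁ·Cp·ΔT = 1850 × 1.04 × (99.0 − 360) = -502160 kJ/h
Converting: 502160 / 3600 s = 139.49 kW
Cooling duty = 8369.4 kJ/min

Q_c = 8370 kJ/min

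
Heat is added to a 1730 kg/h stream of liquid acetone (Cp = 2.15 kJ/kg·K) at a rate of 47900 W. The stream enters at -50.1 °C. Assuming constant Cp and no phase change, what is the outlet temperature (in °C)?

Q = 47900 W = 172440 kJ/h
ΔT = Q/(ṁ·Cp) = 172440/(1730×2.15) = 46.361 K
T_out = -50.1 + 46.361 = -3.7389 °C

T_out = -3.74 °C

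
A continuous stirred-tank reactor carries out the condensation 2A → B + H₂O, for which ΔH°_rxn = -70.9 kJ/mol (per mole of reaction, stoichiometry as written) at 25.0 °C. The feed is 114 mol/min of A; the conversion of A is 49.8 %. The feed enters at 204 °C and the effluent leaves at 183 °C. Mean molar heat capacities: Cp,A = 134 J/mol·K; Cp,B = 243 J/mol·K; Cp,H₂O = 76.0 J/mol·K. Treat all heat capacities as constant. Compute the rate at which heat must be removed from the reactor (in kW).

Extent of reaction ξ = 0.498 × 114 / 2 = 28.386 mol/min
Reaction term: ξ·ΔH°_rxn = 28.386 × -70.9 = -2012.6 kJ/min
Sensible, feed 204→25 °C: -2734.4 kJ/min
Outlet flows (mol/min): A 57.228, B 28.386, H₂O 28.386
Sensible, products 25→183 °C: 2642.3 kJ/min
Q = ΔH = -2104.6 kJ/min = -35.077 kW
Heat removed = 35.077 kW

Q_out = 35.1 kW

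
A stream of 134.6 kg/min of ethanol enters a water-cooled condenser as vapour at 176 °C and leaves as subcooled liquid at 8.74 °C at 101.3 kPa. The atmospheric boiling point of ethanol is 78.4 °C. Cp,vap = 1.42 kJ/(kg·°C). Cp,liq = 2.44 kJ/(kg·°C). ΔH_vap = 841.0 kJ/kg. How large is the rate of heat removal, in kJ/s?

vapour 176→78.4 °C: -138.59 kJ/kg
condensation at 78.4 °C: -841 kJ/kg
liquid 78.4→8.74 °C: -169.97 kJ/kg
Δh = -138.59 + -841 + -169.97 = -1149.6 kJ/kg
Q = ṁ·Δh = 134.6 kg/min × -1149.6 kJ/kg = -154730 kJ/min
|Q| = 2578.9 kW

Q_c = 2580 kJ/s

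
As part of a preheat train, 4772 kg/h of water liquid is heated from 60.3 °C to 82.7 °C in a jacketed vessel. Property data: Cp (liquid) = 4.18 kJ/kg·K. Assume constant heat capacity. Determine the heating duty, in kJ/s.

Q = ṁ·Cp·ΔT = 4772 × 4.18 × (82.7 − 60.3) = 446810 kJ/h
Converting: 446810 / 3600 s = 124.11 kW

Q = 124 kJ/s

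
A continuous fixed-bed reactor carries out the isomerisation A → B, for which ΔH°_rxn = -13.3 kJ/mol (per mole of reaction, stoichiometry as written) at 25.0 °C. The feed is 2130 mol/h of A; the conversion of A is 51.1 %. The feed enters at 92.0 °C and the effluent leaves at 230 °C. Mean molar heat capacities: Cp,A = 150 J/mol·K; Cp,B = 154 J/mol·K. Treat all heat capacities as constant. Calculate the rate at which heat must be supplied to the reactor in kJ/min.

Q_in = 508 kJ/min

Extent of reaction ξ = 0.511 × 2130 = 1088.4 mol/h
Reaction term: ξ·ΔH°_rxn = 1088.4 × -13.3 = -14476 kJ/h
Sensible, feed 92.0→25 °C: -21406 kJ/h
Outlet flows (mol/h): A 1041.6, B 1088.4
Sensible, products 25→230 °C: 66390 kJ/h
Q = ΔH = 30507 kJ/h = 8.4743 kW
Heat supplied = 508.46 kJ/min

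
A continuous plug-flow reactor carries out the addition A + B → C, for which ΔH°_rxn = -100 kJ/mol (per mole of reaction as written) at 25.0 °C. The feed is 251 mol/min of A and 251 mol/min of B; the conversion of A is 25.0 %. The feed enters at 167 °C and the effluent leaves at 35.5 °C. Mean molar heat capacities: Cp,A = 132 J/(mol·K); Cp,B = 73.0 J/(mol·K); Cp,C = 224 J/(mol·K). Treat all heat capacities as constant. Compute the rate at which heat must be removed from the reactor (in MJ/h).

Q_out = 782 MJ/h

Extent of reaction ξ = 0.250 × 251 = 62.75 mol/min
Reaction term: ξ·ΔH°_rxn = 62.75 × -100 = -6275 kJ/min
Sensible, feed 167→25 °C: -7306.6 kJ/min
Outlet flows (mol/min): A 188.25, B 188.25, C 62.75
Sensible, products 25→35.5 °C: 552.8 kJ/min
Q = ΔH = -13029 kJ/min = -217.15 kW
Heat removed = 781.73 MJ/h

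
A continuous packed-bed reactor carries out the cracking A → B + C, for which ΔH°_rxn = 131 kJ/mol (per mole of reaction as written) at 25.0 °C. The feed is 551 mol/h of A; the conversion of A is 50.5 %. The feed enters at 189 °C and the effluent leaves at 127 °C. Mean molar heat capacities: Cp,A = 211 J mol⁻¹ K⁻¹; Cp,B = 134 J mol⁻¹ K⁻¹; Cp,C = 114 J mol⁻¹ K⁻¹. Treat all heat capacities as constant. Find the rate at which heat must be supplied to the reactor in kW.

Q_in = 8.41 kW

Extent of reaction ξ = 0.505 × 551 = 278.25 mol/h
Reaction term: ξ·ΔH°_rxn = 278.25 × 131 = 36451 kJ/h
Sensible, feed 189→25 °C: -19067 kJ/h
Outlet flows (mol/h): A 272.75, B 278.25, C 278.25
Sensible, products 25→127 °C: 12909 kJ/h
Q = ΔH = 30293 kJ/h = 8.4148 kW
Heat supplied = 8.4148 kW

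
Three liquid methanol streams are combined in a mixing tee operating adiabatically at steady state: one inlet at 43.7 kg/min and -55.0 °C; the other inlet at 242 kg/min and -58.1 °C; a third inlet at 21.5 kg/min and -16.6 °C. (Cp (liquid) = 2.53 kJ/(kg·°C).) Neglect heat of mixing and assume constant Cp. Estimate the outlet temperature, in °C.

Adiabatic, steady state ⇒ Σ ṁᵢCp,ᵢ(T_out − Tᵢ) = 0
T_out = Σ ṁᵢCp,ᵢTᵢ / Σ ṁᵢCp,ᵢ
      = -42556 / 777.22 = -54.755 °C

T_out = -54.8 °C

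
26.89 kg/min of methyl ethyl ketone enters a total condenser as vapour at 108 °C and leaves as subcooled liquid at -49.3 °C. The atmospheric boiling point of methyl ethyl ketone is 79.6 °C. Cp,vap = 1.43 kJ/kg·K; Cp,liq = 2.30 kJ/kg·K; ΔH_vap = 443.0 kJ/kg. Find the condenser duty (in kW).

Q_c = 350 kW

vapour 108→79.6 °C: -40.612 kJ/kg
condensation at 79.6 °C: -443 kJ/kg
liquid 79.6→-49.3 °C: -296.47 kJ/kg
Δh = -40.612 + -443 + -296.47 = -780.08 kJ/kg
Q = ṁ·Δh = 26.89 kg/min × -780.08 kJ/kg = -20976 kJ/min
|Q| = 349.61 kW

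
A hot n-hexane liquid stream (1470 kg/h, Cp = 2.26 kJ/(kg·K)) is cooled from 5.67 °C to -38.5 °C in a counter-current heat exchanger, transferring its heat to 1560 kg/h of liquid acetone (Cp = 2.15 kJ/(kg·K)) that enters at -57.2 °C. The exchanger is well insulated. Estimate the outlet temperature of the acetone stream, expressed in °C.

T_c,out = -13.4 °C

Heat released by hot stream: Q = 1470 × 2.26 × (5.67 − -38.5) = 146740 kJ/h
Energy balance on cold side (adiabatic exchanger): Q = ṁ_c·Cp_c·(T_c,out − T_c,in)
T_c,out = -57.2 + 146740/(1560 × 2.15) = -13.449 °C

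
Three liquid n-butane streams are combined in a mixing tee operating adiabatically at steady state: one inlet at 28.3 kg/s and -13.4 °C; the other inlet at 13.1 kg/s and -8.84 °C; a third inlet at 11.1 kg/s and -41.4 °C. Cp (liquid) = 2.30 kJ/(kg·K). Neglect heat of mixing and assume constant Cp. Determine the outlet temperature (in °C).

Adiabatic, steady state ⇒ Σ ṁᵢCp,ᵢ(T_out − Tᵢ) = 0
T_out = Σ ṁᵢCp,ᵢTᵢ / Σ ṁᵢCp,ᵢ
      = -2195.5 / 120.75 = -18.182 °C

T_out = -18.2 °C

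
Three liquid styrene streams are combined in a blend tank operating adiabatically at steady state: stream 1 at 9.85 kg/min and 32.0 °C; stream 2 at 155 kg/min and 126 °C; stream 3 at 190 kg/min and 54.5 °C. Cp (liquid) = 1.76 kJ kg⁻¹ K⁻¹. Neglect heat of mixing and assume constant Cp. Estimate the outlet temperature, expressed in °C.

Energy balance with Q = 0: Σ ṁᵢCp,ᵢ(T_out − Tᵢ) = 0
Σ ṁᵢCp,ᵢTᵢ = 9.85×1.76×32.0 + 155×1.76×126 + 190×1.76×54.5 = 53152
Σ ṁᵢCp,ᵢ = 9.85×1.76 + 155×1.76 + 190×1.76 = 624.54
T_out = 53152 / 624.54 = 85.107 °C

T_out = 85.1 °C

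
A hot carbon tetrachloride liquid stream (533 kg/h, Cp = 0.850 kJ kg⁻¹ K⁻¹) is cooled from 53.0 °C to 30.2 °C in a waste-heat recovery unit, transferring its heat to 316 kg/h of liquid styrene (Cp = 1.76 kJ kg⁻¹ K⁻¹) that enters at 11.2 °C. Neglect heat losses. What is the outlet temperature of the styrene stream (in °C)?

T_c,out = 29.8 °C

Heat released by hot stream: Q = 533 × 0.850 × (53.0 − 30.2) = 10330 kJ/h
Energy balance on cold side (adiabatic exchanger): Q = ṁ_c·Cp_c·(T_c,out − T_c,in)
T_c,out = 11.2 + 10330/(316 × 1.76) = 29.773 °C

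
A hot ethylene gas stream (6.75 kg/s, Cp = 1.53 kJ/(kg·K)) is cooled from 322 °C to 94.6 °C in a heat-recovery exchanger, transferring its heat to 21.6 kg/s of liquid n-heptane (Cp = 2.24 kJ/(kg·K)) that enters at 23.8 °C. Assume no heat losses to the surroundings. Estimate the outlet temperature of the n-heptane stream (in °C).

Heat released by hot stream: Q = 6.75 × 1.53 × (322 − 94.6) = 2348.5 kJ/s
Energy balance on cold side (adiabatic exchanger): Q = ṁ_c·Cp_c·(T_c,out − T_c,in)
T_c,out = 23.8 + 2348.5/(21.6 × 2.24) = 72.338 °C

T_c,out = 72.3 °C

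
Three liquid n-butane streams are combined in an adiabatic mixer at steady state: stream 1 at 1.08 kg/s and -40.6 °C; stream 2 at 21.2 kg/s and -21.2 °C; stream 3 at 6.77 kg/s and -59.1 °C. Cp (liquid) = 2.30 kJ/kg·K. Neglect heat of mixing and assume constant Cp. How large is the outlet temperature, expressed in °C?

T_out = -30.8 °C

Adiabatic, steady state ⇒ Σ ṁᵢCp,ᵢ(T_out − Tᵢ) = 0
Σ ṁᵢCp,ᵢTᵢ = 1.08×2.30×-40.6 + 21.2×2.30×-21.2 + 6.77×2.30×-59.1 = -2054.8
Σ ṁᵢCp,ᵢ = 1.08×2.30 + 21.2×2.30 + 6.77×2.30 = 66.815
T_out = -2054.8 / 66.815 = -30.754 °C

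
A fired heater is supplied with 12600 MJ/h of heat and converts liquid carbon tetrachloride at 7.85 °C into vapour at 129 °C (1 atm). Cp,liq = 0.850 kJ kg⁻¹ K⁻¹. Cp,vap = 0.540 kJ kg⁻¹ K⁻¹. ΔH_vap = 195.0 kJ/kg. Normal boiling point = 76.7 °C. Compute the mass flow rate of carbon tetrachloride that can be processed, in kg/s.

ṁ = 12.4 kg/s

Δh = 0.850×(76.7−7.85) + 195.0 + 0.540×(129−76.7) = 281.76 kJ/kg
Q = 12600 MJ/h = 3500 kJ/s = 3500 kJ/s
ṁ = Q/Δh = 3500 / 281.76 = 12.422 kg/s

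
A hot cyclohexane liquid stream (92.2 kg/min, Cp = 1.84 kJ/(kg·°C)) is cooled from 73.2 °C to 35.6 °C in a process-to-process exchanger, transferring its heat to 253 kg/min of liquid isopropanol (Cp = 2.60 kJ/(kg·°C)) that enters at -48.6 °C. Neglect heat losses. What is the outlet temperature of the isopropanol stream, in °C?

T_c,out = -38.9 °C

Heat released by hot stream: Q = 92.2 × 1.84 × (73.2 − 35.6) = 6378.8 kJ/min
Energy balance on cold side (adiabatic exchanger): Q = ṁ_c·Cp_c·(T_c,out − T_c,in)
T_c,out = -48.6 + 6378.8/(253 × 2.60) = -38.903 °C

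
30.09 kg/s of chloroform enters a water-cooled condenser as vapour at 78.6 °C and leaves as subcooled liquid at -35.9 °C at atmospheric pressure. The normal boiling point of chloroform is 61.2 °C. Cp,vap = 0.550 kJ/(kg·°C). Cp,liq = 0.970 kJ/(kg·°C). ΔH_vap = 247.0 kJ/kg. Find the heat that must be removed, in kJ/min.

vapour 78.6→61.2 °C: -9.57 kJ/kg
condensation at 61.2 °C: -247 kJ/kg
liquid 61.2→-35.9 °C: -94.187 kJ/kg
Δh = -9.57 + -247 + -94.187 = -350.76 kJ/kg
Q = ṁ·Δh = 30.09 kg/s × -350.76 kJ/kg = -10554 kJ/s
|Q| = 10554 kW = 633260 kJ/min

Q_c = 633000 kJ/min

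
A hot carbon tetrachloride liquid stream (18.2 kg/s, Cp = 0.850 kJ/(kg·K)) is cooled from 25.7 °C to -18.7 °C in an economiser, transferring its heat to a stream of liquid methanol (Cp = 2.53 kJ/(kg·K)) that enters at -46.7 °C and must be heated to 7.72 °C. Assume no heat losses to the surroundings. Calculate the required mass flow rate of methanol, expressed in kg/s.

Heat released by hot stream: Q = 18.2 × 0.850 × (25.7 − -18.7) = 686.87 kJ/s
Energy balance on cold side (adiabatic exchanger): Q = ṁ_c·Cp_c·(T_c,out − T_c,in)
ṁ_c = 686.87 / [2.53 × (7.72 − -46.7)] = 4.9888 kg/s

ṁ_c = 4.99 kg/s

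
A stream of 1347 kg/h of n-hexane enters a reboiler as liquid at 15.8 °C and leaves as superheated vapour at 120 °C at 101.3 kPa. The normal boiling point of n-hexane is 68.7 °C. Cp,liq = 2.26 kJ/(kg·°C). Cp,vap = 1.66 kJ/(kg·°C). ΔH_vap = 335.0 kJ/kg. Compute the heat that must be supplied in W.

liquid 15.8→68.7 °C: 119.55 kJ/kg
vaporisation at 68.7 °C: 335 kJ/kg
vapour 68.7→120 °C: 85.158 kJ/kg
Δh = 119.55 + 335 + 85.158 = 539.71 kJ/kg
Q = ṁ·Δh = 1347 kg/h × 539.71 kJ/kg = 726990 kJ/h
|Q| = 201.94 kW = 201940 W

Q = 202000 W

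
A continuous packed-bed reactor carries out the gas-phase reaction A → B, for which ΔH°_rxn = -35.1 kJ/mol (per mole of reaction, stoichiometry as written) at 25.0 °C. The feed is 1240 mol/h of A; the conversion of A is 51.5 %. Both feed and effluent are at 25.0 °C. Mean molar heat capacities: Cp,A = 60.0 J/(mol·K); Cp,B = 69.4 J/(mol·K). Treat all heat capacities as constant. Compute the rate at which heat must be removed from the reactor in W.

Q_out = 6230 W

Extent of reaction ξ = 0.515 × 1240 = 638.6 mol/h
Reaction term: ξ·ΔH°_rxn = 638.6 × -35.1 = -22415 kJ/h
Q = ΔH = -22415 kJ/h = -6.2264 kW
Heat removed = 6226.4 W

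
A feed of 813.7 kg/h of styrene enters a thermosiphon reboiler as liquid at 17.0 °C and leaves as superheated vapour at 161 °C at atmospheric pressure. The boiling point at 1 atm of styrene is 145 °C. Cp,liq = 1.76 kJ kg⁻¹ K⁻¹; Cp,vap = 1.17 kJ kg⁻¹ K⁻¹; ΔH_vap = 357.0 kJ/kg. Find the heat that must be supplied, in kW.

Q = 136 kW

liquid 17.0→145 °C: 225.28 kJ/kg
vaporisation at 145 °C: 357 kJ/kg
vapour 145→161 °C: 18.72 kJ/kg
Δh = 225.28 + 357 + 18.72 = 601 kJ/kg
Q = ṁ·Δh = 813.7 kg/h × 601 kJ/kg = 489030 kJ/h
|Q| = 135.84 kW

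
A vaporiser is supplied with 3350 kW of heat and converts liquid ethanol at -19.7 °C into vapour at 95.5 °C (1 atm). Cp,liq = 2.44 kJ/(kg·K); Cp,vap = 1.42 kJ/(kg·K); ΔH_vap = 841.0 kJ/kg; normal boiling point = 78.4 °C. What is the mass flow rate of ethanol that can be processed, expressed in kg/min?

ṁ = 182 kg/min

Δh = 2.44×(78.4−-19.7) + 841.0 + 1.42×(95.5−78.4) = 1104.6 kJ/kg
Q = 3350 kW = 3350 kJ/s = 201000 kJ/min
ṁ = Q/Δh = 201000 / 1104.6 = 181.96 kg/min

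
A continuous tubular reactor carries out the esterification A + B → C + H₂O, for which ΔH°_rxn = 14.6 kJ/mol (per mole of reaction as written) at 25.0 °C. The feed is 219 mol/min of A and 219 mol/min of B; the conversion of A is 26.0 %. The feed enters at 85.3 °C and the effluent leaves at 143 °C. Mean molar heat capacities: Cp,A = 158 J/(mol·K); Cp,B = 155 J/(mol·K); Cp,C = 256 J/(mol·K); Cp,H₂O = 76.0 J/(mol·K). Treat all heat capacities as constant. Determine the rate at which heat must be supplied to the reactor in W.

Q_in = 81900 W

Extent of reaction ξ = 0.260 × 219 = 56.94 mol/min
Reaction term: ξ·ΔH°_rxn = 56.94 × 14.6 = 831.32 kJ/min
Sensible, feed 85.3→25 °C: -4133.4 kJ/min
Outlet flows (mol/min): A 162.06, B 162.06, C 56.94, H₂O 56.94
Sensible, products 25→143 °C: 8216.2 kJ/min
Q = ΔH = 4914.1 kJ/min = 81.902 kW
Heat supplied = 81902 W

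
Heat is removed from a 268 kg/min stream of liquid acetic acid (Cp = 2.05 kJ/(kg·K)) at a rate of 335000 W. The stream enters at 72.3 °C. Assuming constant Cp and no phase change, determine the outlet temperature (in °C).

Q = 335000 W = 20100 kJ/min
ΔT = Q/(ṁ·Cp) = 20100/(268×2.05) = 36.585 K
T_out = 72.3 − 36.585 = 35.715 °C

T_out = 35.7 °C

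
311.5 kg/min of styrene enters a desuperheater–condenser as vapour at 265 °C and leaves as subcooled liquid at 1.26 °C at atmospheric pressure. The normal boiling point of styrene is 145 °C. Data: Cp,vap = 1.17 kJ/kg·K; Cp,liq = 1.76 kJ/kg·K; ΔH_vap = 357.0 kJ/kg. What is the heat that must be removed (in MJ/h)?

Q_c = 14000 MJ/h

vapour 265→145 °C: -140.4 kJ/kg
condensation at 145 °C: -357 kJ/kg
liquid 145→1.26 °C: -252.98 kJ/kg
Δh = -140.4 + -357 + -252.98 = -750.38 kJ/kg
Q = ṁ·Δh = 311.5 kg/min × -750.38 kJ/kg = -233740 kJ/min
|Q| = 3895.7 kW = 14025 MJ/h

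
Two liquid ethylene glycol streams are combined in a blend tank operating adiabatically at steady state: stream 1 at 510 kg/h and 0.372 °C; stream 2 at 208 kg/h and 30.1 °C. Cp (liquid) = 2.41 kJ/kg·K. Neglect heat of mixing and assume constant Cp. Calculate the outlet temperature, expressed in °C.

Adiabatic, steady state ⇒ Σ ṁᵢCp,ᵢ(T_out − Tᵢ) = 0
Σ ṁᵢCp,ᵢTᵢ = 510×2.41×0.372 + 208×2.41×30.1 = 15546
Σ ṁᵢCp,ᵢ = 510×2.41 + 208×2.41 = 1730.4
T_out = 15546 / 1730.4 = 8.984 °C

T_out = 8.98 °C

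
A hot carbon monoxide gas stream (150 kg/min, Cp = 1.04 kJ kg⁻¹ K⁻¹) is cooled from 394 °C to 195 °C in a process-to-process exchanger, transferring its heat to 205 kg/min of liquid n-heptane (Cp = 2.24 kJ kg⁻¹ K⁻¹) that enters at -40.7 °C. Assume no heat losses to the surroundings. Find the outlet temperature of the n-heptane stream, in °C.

T_c,out = 26.9 °C

Heat released by hot stream: Q = 150 × 1.04 × (394 − 195) = 31044 kJ/min
Energy balance on cold side (adiabatic exchanger): Q = ṁ_c·Cp_c·(T_c,out − T_c,in)
T_c,out = -40.7 + 31044/(205 × 2.24) = 26.905 °C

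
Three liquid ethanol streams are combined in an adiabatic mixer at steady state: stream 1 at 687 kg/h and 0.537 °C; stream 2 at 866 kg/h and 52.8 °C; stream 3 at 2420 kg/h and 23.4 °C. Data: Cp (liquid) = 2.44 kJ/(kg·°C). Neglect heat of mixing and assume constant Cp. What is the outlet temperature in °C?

T_out = 25.9 °C

Energy balance with Q = 0: Σ ṁᵢCp,ᵢ(T_out − Tᵢ) = 0
T_out = Σ ṁᵢCp,ᵢTᵢ / Σ ṁᵢCp,ᵢ
      = 250640 / 9694.1 = 25.855 °C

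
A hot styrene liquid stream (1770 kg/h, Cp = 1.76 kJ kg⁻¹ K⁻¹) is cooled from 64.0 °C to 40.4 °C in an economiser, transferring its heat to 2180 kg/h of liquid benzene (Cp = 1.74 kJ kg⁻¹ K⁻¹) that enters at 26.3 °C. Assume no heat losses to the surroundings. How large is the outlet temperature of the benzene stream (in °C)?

Heat released by hot stream: Q = 1770 × 1.76 × (64.0 − 40.4) = 73519 kJ/h
Energy balance on cold side (adiabatic exchanger): Q = ṁ_c·Cp_c·(T_c,out − T_c,in)
T_c,out = 26.3 + 73519/(2180 × 1.74) = 45.682 °C

T_c,out = 45.7 °C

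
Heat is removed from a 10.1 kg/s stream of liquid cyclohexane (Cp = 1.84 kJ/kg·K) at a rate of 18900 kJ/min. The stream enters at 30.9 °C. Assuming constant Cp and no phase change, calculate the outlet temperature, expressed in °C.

Q = 18900 kJ/min = 315 kJ/s
ΔT = Q/(ṁ·Cp) = 315/(10.1×1.84) = 16.95 K
T_out = 30.9 − 16.95 = 13.95 °C

T_out = 13.9 °C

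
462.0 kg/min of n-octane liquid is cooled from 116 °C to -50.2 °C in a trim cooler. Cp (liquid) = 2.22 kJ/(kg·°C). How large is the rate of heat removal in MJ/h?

Q_c = 10200 MJ/h

Q = ṁ·Cp·ΔT = 462.0 × 2.22 × (-50.2 − 116) = -170460 kJ/min
Converting: 170460 / 60 s = 2841 kW
Cooling duty = 10228 MJ/h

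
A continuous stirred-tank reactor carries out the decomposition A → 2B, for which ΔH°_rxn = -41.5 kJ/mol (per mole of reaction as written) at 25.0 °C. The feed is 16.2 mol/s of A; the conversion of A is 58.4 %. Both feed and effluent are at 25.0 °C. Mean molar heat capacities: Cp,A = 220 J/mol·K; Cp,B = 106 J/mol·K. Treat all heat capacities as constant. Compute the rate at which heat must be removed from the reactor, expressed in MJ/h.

Q_out = 1410 MJ/h

Extent of reaction ξ = 0.584 × 16.2 = 9.4608 mol/s
Reaction term: ξ·ΔH°_rxn = 9.4608 × -41.5 = -392.62 kJ/s
Q = ΔH = -392.62 kJ/s = -392.62 kW
Heat removed = 1413.4 MJ/h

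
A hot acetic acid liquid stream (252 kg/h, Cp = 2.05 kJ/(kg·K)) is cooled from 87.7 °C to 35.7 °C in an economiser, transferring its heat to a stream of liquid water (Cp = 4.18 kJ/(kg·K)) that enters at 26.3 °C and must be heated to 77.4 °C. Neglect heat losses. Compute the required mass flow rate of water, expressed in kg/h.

Heat released by hot stream: Q = 252 × 2.05 × (87.7 − 35.7) = 26863 kJ/h
Energy balance on cold side (adiabatic exchanger): Q = ṁ_c·Cp_c·(T_c,out − T_c,in)
ṁ_c = 26863 / [4.18 × (77.4 − 26.3)] = 125.77 kg/h

ṁ_c = 126 kg/h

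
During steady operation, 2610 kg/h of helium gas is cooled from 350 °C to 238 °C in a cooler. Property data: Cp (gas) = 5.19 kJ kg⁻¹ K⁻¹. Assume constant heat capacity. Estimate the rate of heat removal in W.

Q = ṁ·Cp·ΔT = 2610 × 5.19 × (238 − 350) = -1.5171e+06 kJ/h
Converting: 1.5171e+06 / 3600 s = 421.43 kW
Cooling duty = 421430 W

Q_c = 421000 W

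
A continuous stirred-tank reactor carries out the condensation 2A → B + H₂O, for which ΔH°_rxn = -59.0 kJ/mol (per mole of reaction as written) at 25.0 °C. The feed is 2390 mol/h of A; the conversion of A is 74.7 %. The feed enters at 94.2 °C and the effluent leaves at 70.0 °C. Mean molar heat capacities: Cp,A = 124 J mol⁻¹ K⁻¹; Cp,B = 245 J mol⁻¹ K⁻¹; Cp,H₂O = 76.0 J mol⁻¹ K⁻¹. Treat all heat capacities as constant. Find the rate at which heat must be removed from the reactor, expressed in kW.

Extent of reaction ξ = 0.747 × 2390 / 2 = 892.66 mol/h
Reaction term: ξ·ΔH°_rxn = 892.66 × -59.0 = -52667 kJ/h
Sensible, feed 94.2→25 °C: -20508 kJ/h
Outlet flows (mol/h): A 604.67, B 892.66, H₂O 892.66
Sensible, products 25→70.0 °C: 16269 kJ/h
Q = ΔH = -56907 kJ/h = -15.807 kW
Heat removed = 15.807 kW

Q_out = 15.8 kW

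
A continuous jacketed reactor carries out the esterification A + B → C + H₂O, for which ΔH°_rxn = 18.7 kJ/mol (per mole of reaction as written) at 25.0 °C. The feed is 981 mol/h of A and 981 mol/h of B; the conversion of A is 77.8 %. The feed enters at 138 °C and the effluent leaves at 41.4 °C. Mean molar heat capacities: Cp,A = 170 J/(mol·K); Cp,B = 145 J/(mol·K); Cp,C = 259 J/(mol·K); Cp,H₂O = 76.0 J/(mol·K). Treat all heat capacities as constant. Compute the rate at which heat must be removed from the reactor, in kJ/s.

Q_out = 4.26 kJ/s

Extent of reaction ξ = 0.778 × 981 = 763.22 mol/h
Reaction term: ξ·ΔH°_rxn = 763.22 × 18.7 = 14272 kJ/h
Sensible, feed 138→25 °C: -34919 kJ/h
Outlet flows (mol/h): A 217.78, B 217.78, C 763.22, H₂O 763.22
Sensible, products 25→41.4 °C: 5318.2 kJ/h
Q = ΔH = -15328 kJ/h = -4.2579 kW
Heat removed = 4.2579 kJ/s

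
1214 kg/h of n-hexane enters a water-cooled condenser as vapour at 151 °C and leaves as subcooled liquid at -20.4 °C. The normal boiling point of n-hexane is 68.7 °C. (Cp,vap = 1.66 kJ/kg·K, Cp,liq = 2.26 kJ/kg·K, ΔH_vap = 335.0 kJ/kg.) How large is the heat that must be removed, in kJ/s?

vapour 151→68.7 °C: -136.62 kJ/kg
condensation at 68.7 °C: -335 kJ/kg
liquid 68.7→-20.4 °C: -201.37 kJ/kg
Δh = -136.62 + -335 + -201.37 = -672.98 kJ/kg
Q = ṁ·Δh = 1214 kg/h × -672.98 kJ/kg = -817000 kJ/h
|Q| = 226.95 kW

Q_c = 227 kJ/s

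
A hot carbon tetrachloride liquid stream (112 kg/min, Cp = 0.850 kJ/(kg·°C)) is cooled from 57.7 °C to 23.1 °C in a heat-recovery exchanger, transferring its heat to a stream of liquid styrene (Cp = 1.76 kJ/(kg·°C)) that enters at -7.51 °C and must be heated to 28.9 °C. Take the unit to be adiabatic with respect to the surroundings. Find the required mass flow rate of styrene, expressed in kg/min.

Heat released by hot stream: Q = 112 × 0.850 × (57.7 − 23.1) = 3293.9 kJ/min
Energy balance on cold side (adiabatic exchanger): Q = ṁ_c·Cp_c·(T_c,out − T_c,in)
ṁ_c = 3293.9 / [1.76 × (28.9 − -7.51)] = 51.402 kg/min

ṁ_c = 51.4 kg/min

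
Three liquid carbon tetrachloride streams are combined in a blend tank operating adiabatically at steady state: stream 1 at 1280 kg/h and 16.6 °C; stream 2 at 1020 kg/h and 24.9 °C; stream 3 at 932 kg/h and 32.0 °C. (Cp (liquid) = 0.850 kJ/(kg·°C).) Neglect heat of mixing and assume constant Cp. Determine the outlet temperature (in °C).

No heat crosses the boundary, so H_out = H_in.
T_out = Σ ṁᵢCp,ᵢTᵢ / Σ ṁᵢCp,ᵢ
      = 65000 / 2747.2 = 23.66 °C

T_out = 23.7 °C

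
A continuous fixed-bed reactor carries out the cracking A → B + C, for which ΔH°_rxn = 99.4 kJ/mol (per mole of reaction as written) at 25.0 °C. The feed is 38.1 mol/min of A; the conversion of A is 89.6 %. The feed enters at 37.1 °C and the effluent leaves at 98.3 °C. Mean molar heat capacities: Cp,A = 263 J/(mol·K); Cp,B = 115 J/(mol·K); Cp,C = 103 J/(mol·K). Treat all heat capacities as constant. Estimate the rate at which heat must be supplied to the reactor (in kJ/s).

Extent of reaction ξ = 0.896 × 38.1 = 34.138 mol/min
Reaction term: ξ·ΔH°_rxn = 34.138 × 99.4 = 3393.3 kJ/min
Sensible, feed 37.1→25 °C: -121.25 kJ/min
Outlet flows (mol/min): A 3.9624, B 34.138, C 34.138
Sensible, products 25→98.3 °C: 621.89 kJ/min
Q = ΔH = 3893.9 kJ/min = 64.899 kW
Heat supplied = 64.899 kJ/s

Q_in = 64.9 kJ/s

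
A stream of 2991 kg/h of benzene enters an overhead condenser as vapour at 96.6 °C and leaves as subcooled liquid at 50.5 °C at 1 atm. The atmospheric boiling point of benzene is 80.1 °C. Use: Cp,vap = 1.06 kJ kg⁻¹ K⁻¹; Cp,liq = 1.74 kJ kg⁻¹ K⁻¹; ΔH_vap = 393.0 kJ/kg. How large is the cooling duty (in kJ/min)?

vapour 96.6→80.1 °C: -17.49 kJ/kg
condensation at 80.1 °C: -393 kJ/kg
liquid 80.1→50.5 °C: -51.504 kJ/kg
Δh = -17.49 + -393 + -51.504 = -461.99 kJ/kg
Q = ṁ·Δh = 2991 kg/h × -461.99 kJ/kg = -1.3818e+06 kJ/h
|Q| = 383.84 kW = 23030 kJ/min

Q_c = 23000 kJ/min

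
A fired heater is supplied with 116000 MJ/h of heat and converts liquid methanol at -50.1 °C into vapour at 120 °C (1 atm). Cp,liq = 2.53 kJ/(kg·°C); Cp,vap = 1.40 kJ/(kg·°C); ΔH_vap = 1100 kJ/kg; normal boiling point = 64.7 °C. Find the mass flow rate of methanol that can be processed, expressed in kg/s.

Δh = 2.53×(64.7−-50.1) + 1100 + 1.40×(120−64.7) = 1467.9 kJ/kg
Q = 116000 MJ/h = 32222 kJ/s = 32222 kJ/s
ṁ = Q/Δh = 32222 / 1467.9 = 21.952 kg/s

ṁ = 22.0 kg/s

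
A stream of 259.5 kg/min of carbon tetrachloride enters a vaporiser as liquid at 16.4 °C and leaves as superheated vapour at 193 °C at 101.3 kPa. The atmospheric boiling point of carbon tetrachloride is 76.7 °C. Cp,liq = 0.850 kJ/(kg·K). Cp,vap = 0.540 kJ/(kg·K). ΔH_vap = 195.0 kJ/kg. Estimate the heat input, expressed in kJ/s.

liquid 16.4→76.7 °C: 51.255 kJ/kg
vaporisation at 76.7 °C: 195 kJ/kg
vapour 76.7→193 °C: 62.802 kJ/kg
Δh = 51.255 + 195 + 62.802 = 309.06 kJ/kg
Q = ṁ·Δh = 259.5 kg/min × 309.06 kJ/kg = 80200 kJ/min
|Q| = 1336.7 kW

Q = 1340 kJ/s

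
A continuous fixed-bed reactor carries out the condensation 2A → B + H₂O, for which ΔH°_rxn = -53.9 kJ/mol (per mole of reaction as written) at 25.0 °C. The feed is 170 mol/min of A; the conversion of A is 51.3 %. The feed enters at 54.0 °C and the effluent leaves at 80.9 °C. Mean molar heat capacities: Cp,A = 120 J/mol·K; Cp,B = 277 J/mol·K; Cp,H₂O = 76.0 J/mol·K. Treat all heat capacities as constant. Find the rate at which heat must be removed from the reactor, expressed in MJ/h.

Q_out = 91.6 MJ/h

Extent of reaction ξ = 0.513 × 170 / 2 = 43.605 mol/min
Reaction term: ξ·ΔH°_rxn = 43.605 × -53.9 = -2350.3 kJ/min
Sensible, feed 54.0→25 °C: -591.6 kJ/min
Outlet flows (mol/min): A 82.79, B 43.605, H₂O 43.605
Sensible, products 25→80.9 °C: 1415.8 kJ/min
Q = ΔH = -1526.1 kJ/min = -25.435 kW
Heat removed = 91.567 MJ/h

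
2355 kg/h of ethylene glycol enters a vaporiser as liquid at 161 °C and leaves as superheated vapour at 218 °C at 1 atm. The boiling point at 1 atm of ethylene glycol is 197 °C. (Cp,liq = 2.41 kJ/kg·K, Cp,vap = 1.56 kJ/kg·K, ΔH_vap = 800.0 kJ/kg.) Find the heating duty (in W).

Q = 602000 W

liquid 161→197 °C: 86.76 kJ/kg
vaporisation at 197 °C: 800 kJ/kg
vapour 197→218 °C: 32.76 kJ/kg
Δh = 86.76 + 800 + 32.76 = 919.52 kJ/kg
Q = ṁ·Δh = 2355 kg/h × 919.52 kJ/kg = 2.1655e+06 kJ/h
|Q| = 601.52 kW = 601520 W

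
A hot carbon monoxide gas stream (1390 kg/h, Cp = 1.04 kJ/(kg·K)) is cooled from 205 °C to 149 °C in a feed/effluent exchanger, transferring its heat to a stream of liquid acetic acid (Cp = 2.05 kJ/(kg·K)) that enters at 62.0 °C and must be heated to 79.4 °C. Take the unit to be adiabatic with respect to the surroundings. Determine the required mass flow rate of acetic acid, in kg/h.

ṁ_c = 2270 kg/h

Heat released by hot stream: Q = 1390 × 1.04 × (205 − 149) = 80954 kJ/h
Energy balance on cold side (adiabatic exchanger): Q = ṁ_c·Cp_c·(T_c,out − T_c,in)
ṁ_c = 80954 / [2.05 × (79.4 − 62.0)] = 2269.5 kg/h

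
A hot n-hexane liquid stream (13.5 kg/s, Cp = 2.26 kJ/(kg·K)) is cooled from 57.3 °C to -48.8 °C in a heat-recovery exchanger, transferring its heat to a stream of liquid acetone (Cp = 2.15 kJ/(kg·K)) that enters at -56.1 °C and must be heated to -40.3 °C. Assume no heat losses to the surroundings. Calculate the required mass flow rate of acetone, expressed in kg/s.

ṁ_c = 95.3 kg/s

Heat released by hot stream: Q = 13.5 × 2.26 × (57.3 − -48.8) = 3237.1 kJ/s
Energy balance on cold side (adiabatic exchanger): Q = ṁ_c·Cp_c·(T_c,out − T_c,in)
ṁ_c = 3237.1 / [2.15 × (-40.3 − -56.1)] = 95.293 kg/s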